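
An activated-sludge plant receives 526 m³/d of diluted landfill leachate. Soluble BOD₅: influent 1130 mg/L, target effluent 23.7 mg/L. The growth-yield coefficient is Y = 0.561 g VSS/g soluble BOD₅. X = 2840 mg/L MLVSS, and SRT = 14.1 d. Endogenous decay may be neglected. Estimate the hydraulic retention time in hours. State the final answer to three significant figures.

τ ≈ 74.0 h

With k_d = 0 the design equation reduces to V = Y Q (S₀−S) θ_c / X = 0.561 × 526 × (1130 − 23.7) × 14.1 / 2840 = 1621 m³.
Hydraulic retention time τ = V/Q = 1621 / 526 = 3.081 d = 73.95 h.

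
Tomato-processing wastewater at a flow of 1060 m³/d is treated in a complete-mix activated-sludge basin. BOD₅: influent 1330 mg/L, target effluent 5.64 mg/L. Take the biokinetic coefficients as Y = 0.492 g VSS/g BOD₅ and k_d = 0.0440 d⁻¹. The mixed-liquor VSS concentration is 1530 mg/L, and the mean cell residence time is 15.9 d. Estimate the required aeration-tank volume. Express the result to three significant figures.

Rearranging the biomass balance for a CMAS with decay, V = Y·Q·ΔS·θ_c / [X·(1+k_d θ_c)] = 0.492 × 1060 × (1330 − 5.64) × 15.9 / [1530 × (1 + 0.0440 × 15.9)] = 1.1×10^7 / 2600 = 4223 m³.

V ≈ 4220 m³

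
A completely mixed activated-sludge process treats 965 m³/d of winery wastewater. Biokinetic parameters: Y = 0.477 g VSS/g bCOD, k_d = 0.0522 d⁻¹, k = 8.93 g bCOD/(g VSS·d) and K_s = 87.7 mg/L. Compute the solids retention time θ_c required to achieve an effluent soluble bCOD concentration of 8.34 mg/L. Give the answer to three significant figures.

θ_c ≈ 3.15 d

Specific growth rate at S = 8.34 mg/L: μ = YkS/(K_s+S) = 0.477·8.93·8.34/(87.7+8.34) = 0.3699 d⁻¹.
Then 1/θ_c = μ − k_d = 0.3699 − 0.0522 = 0.3177 d⁻¹, giving θ_c = 3.148 d.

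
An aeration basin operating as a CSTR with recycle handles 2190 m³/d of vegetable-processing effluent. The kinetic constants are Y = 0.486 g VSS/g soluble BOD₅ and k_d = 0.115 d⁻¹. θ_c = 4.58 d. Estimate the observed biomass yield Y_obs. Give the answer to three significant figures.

Y_obs ≈ 0.318 g VSS/g soluble BOD₅

The observed yield is Y_obs = Y/(1 + k_d·θ_c) = 0.486 / (1 + 0.115 × 4.58) = 0.486 / 1.527 = 0.3183 g VSS per g soluble BOD₅ removed.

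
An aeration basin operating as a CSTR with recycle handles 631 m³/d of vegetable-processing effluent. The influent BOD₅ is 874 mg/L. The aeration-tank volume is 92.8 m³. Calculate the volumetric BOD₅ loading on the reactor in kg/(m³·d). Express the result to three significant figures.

L_v = Q S₀ / V = 631 × 874 × 10⁻³ / 92.80 = 5.943 kg/(m³·d).

L_v ≈ 5.94 kg BOD₅/(m³·d)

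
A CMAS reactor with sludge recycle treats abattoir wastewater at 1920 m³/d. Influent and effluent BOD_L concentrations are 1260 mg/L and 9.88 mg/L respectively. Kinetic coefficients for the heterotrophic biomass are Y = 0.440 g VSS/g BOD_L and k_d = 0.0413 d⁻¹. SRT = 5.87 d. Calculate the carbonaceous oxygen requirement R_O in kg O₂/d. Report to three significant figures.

Observed yield with endogenous decay: Y_obs = Y / (1 + k_d·θ_c) = 0.440 / (1 + 0.0413 × 5.87) = 0.440 / 1.242 = 0.3541 g VSS/g BOD_L.
Q·(S₀ − S) = 1920 × (1260 − 9.88) × 10⁻³ = 2400 kg/d removed.
Net sludge production P_X = 0.3541 × 2400 = 850.0 kg VSS/d.
R_O = Q·(S₀ − S) − 1.42·P_X = 2400 − 1.42 × 850.0 = 1193 kg O₂/d.

R_O ≈ 1190 kg O₂/d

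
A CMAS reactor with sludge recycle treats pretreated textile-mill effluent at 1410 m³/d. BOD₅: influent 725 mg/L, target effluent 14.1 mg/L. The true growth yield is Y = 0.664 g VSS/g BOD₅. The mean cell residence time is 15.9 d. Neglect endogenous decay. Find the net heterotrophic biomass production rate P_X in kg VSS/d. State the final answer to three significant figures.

Since k_d ≈ 0, Y_obs = Y = 0.664 g VSS/g BOD₅.
Q·(S₀ − S) = 1410 × (725 − 14.1) × 10⁻³ = 1002 kg/d removed.
Biomass produced: P_X = Y_obs·Q·ΔS = 0.6640 × 1002 ≈ 665.6 kg VSS/d.

P_X ≈ 666 kg VSS/d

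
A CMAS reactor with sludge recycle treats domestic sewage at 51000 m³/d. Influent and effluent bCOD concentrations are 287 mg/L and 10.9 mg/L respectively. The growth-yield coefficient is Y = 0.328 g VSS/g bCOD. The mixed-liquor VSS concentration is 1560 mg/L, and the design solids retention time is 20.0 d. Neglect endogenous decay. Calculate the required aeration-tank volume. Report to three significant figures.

V·X = Y·Q·ΔS·θ_c gives V = 0.328 × 51000 × (287 − 10.9) × 20.0 / 1560 = 59213 m³.

V ≈ 59200 m³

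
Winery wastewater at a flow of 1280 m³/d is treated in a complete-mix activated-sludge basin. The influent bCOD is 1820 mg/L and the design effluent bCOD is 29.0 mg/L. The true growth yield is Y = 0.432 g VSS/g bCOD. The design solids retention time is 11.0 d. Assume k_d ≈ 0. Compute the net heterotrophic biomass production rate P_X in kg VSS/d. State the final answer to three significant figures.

P_X ≈ 990 kg VSS/d

With endogenous decay neglected, the observed yield equals the true yield: Y_obs = Y = 0.432 g VSS/g bCOD.
Q·(S₀ − S) = 1280 × (1820 − 29.0) × 10⁻³ = 2292 kg/d removed.
P_X = Y_obs · Q(S₀ − S) = 0.4320 × 2292 = 990.4 kg VSS/d.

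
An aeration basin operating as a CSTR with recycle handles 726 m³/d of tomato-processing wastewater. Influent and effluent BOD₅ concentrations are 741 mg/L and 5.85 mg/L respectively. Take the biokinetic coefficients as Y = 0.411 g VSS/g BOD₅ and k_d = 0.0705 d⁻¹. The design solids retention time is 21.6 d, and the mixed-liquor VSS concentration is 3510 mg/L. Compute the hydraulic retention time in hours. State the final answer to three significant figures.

τ ≈ 17.7 h

From the SRT design equation V = Y Q (S₀−S) θ_c / [X (1 + k_d θ_c)] = 0.411 × 726 × (741 − 5.85) × 21.6 / [3510 × (1 + 0.0705 × 21.6)] = 4.74×10^6 / 8855 = 535.1 m³.
HRT = V/Q = 535.1 m³ / 726 m³·d⁻¹ = 0.7370 d × 24 = 17.69 h.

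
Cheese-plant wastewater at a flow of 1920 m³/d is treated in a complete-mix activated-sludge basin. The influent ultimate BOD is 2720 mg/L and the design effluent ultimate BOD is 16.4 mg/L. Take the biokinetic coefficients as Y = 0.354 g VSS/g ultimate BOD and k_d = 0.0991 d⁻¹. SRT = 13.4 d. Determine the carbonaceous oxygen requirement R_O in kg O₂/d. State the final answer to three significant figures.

R_O ≈ 4070 kg O₂/d

Observed yield with endogenous decay: Y_obs = Y / (1 + k_d·θ_c) = 0.354 / (1 + 0.0991 × 13.4) = 0.354 / 2.328 = 0.1521 g VSS/g ultimate BOD.
Substrate removed = Q·(S₀ − S) = 1920 m³/d × (2720 − 16.4) g/m³ = 5.19×10^6 g/d = 5191 kg/d.
P_X = Y_obs·Q·(S₀ − S) = 0.1521 × 5191 = 789.4 kg VSS/d.
Carbonaceous O₂ demand = substrate oxidised − cell-mass equivalent = 5191 − 1.42 × 789.4 = 4070 kg O₂/d.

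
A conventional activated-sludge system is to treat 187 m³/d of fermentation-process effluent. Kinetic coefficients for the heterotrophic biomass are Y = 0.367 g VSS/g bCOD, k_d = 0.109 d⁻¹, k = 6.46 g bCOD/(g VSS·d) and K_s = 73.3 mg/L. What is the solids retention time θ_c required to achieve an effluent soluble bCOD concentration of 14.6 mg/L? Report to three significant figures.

At the target effluent, Y k S/(K_s+S) = 0.367×6.46×14.6/87.90 = 0.3938 d⁻¹.
1/θ_c = 0.3938 − 0.109 = 0.2848 d⁻¹, so θ_c = 3.511 d.

θ_c ≈ 3.51 d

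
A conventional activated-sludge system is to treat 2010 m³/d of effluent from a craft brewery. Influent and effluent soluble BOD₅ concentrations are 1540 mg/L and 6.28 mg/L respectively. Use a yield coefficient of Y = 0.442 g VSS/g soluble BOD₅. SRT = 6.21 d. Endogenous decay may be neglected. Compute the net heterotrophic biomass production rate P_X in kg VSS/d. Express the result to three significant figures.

Since k_d ≈ 0, Y_obs = Y = 0.442 g VSS/g soluble BOD₅.
Substrate removed = Q·(S₀ − S) = 2010 m³/d × (1540 − 6.28) g/m³ = 3.08×10^6 g/d = 3083 kg/d.
P_X = Y_obs · Q(S₀ − S) = 0.4420 × 3083 = 1363 kg VSS/d.

P_X ≈ 1360 kg VSS/d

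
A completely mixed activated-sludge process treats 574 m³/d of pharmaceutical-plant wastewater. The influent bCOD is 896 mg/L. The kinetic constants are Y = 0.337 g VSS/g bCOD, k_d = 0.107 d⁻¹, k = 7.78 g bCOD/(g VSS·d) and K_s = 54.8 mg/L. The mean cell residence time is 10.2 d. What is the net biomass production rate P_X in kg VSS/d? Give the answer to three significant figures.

Effluent substrate depends only on kinetics and SRT: S = K_s(1 + k_d θ_c) / [θ_c(Yk − k_d) − 1] = 54.8 × (1 + 0.107 × 10.2) / [10.2 × (0.337 × 7.78 − 0.107) − 1] = 114.6 / 24.65 = 4.649 mg/L.
Correct the yield for decay: Y_obs = Y/(1 + k_d θ_c) = 0.337 / (1 + 0.107 × 10.2) = 0.337 / 2.091 = 0.1611.
ΔS = 896 − 4.65 = 891.4 mg/L, so the substrate removal rate is 574 × 891.4/1000 = 511.6 kg bCOD/d.
So the net sludge growth is P_X = 0.1611 × 511.6 = 82.44 kg VSS/d.

P_X ≈ 82.4 kg VSS/d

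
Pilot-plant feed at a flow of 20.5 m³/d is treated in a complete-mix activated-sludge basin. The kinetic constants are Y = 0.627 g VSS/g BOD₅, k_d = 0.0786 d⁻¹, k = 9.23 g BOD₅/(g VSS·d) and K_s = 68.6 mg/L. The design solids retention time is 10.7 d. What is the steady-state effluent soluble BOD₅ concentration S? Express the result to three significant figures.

S ≈ 2.10 mg/L

For a completely mixed reactor with recycle the Lawrence–McCarty relation gives S = K_s·(1 + k_d·θ_c) / [θ_c·(Y·k − k_d) − 1] = 68.6 × (1 + 0.0786 × 10.7) / [10.7 × (0.627 × 9.23 − 0.0786) − 1] = 126.3 / 60.08 = 2.102 mg/L.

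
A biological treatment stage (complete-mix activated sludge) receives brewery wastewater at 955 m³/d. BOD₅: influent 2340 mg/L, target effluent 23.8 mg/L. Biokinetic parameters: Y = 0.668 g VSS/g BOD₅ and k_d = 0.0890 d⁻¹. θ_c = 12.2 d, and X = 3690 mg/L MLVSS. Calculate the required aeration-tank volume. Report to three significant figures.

Steady-state biomass mass balance: V·X·(1 + k_d·θ_c) = Y·Q·(S₀ − S)·θ_c, so V = 0.668 × 955 × (2340 − 23.8) × 12.2 / [3690 × (1 + 0.0890 × 12.2)] = 1.8×10^7 / 7697 = 2342 m³.

V ≈ 2340 m³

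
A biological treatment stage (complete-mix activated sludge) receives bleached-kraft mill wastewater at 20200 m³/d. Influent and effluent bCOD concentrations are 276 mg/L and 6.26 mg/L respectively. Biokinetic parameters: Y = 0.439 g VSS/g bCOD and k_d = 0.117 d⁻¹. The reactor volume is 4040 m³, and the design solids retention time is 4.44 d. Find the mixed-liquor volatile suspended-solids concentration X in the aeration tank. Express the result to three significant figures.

From V·X·(1 + k_d·θ_c) = Y·Q·(S₀ − S)·θ_c: X = 0.439 × 20200 × (276 − 6.26) × 4.44 / [4040 × (1 + 0.117 × 4.44)] = 1730 mg/L.

X ≈ 1730 mg/L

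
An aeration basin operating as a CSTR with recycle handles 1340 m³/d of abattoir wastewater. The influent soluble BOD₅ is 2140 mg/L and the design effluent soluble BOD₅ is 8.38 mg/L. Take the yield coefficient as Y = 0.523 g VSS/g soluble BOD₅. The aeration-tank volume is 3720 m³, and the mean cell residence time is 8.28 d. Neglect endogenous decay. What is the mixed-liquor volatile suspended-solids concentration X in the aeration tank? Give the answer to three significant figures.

X ≈ 3330 mg/L

X = Y·Q·ΔS·θ_c / V = 0.523 × 1340 × (2140 − 8.38) × 8.28 / 3720 = 3325 mg/L.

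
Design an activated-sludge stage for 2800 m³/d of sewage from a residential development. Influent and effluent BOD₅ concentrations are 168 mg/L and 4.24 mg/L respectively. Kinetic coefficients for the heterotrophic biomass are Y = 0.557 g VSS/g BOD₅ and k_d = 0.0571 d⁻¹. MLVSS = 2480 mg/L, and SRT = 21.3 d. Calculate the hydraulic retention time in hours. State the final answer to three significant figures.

τ ≈ 8.48 h

Steady-state biomass mass balance: V·X·(1 + k_d·θ_c) = Y·Q·(S₀ − S)·θ_c, so V = 0.557 × 2800 × (168 − 4.24) × 21.3 / [2480 × (1 + 0.0571 × 21.3)] = 5.44×10^6 / 5496 = 989.8 m³.
Hydraulic retention time τ = V/Q = 989.8 / 2800 = 0.3535 d = 8.484 h.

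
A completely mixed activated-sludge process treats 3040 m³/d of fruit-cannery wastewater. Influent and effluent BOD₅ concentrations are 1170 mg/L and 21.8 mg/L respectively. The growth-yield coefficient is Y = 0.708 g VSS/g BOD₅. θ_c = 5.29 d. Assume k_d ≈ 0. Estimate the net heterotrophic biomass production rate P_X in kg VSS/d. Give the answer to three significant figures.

P_X ≈ 2470 kg VSS/d

Since k_d ≈ 0, Y_obs = Y = 0.708 g VSS/g BOD₅.
Substrate removed = Q·(S₀ − S) = 3040 m³/d × (1170 − 21.8) g/m³ = 3.49×10^6 g/d = 3491 kg/d.
So the net sludge growth is P_X = 0.7080 × 3491 = 2471 kg VSS/d.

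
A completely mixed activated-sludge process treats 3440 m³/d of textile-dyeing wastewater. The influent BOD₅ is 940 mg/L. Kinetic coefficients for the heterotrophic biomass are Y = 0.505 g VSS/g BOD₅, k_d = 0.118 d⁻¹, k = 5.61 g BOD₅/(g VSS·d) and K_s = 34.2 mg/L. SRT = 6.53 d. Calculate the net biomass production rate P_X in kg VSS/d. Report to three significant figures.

P_X ≈ 919 kg VSS/d

From the Monod/SRT balance for a CMAS, S = K_s·(1+k_d θ_c)/[θ_c·(Y k − k_d) − 1] = 34.2 × (1 + 0.118 × 6.53) / [6.53 × (0.505 × 5.61 − 0.118) − 1] = 60.55 / 16.73 = 3.620 mg/L.
Y_obs = Y / (1 + k_d θ_c) = 0.505 / (1 + 0.118 × 6.53) = 0.505 / 1.771 = 0.2852.
Substrate removed = Q·(S₀ − S) = 3440 m³/d × (940 − 3.62) g/m³ = 3.22×10^6 g/d = 3221 kg/d.
So the net sludge growth is P_X = 0.2852 × 3221 = 918.7 kg VSS/d.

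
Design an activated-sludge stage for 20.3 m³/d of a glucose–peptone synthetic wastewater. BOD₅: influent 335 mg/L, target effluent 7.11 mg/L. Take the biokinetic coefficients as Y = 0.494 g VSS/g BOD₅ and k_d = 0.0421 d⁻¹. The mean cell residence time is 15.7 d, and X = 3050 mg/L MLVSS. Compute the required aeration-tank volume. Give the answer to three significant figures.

V ≈ 10.2 m³

From the SRT design equation V = Y Q (S₀−S) θ_c / [X (1 + k_d θ_c)] = 0.494 × 20.3 × (335 − 7.11) × 15.7 / [3050 × (1 + 0.0421 × 15.7)] = 5.16×10^4 / 5066 = 10.19 m³.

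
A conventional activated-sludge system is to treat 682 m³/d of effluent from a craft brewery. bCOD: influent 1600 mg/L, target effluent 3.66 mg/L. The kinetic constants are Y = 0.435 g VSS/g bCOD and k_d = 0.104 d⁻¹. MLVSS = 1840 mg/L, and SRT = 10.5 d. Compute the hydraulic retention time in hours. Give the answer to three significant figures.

τ ≈ 45.5 h

Steady-state biomass mass balance: V·X·(1 + k_d·θ_c) = Y·Q·(S₀ − S)·θ_c, so V = 0.435 × 682 × (1600 − 3.66) × 10.5 / [1840 × (1 + 0.104 × 10.5)] = 4.97×10^6 / 3849 = 1292 m³.
HRT = V/Q = 1292 m³ / 682 m³·d⁻¹ = 1.894 d × 24 = 45.46 h.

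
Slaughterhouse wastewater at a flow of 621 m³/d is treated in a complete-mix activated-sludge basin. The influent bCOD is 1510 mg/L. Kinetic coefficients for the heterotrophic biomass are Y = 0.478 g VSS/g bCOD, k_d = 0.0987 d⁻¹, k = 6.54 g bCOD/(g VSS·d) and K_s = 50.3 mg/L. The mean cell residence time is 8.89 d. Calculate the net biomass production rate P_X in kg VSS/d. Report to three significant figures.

For a completely mixed reactor with recycle the Lawrence–McCarty relation gives S = K_s·(1 + k_d·θ_c) / [θ_c·(Y·k − k_d) − 1] = 50.3 × (1 + 0.0987 × 8.89) / [8.89 × (0.478 × 6.54 − 0.0987) − 1] = 94.44 / 25.91 = 3.644 mg/L.
Correct the yield for decay: Y_obs = Y/(1 + k_d θ_c) = 0.478 / (1 + 0.0987 × 8.89) = 0.478 / 1.877 = 0.2546.
Substrate removed = Q·(S₀ − S) = 621 m³/d × (1510 − 3.64) g/m³ = 9.35×10^5 g/d = 935.4 kg/d.
Biomass produced: P_X = Y_obs·Q·ΔS = 0.2546 × 935.4 ≈ 238.2 kg VSS/d.

P_X ≈ 238 kg VSS/d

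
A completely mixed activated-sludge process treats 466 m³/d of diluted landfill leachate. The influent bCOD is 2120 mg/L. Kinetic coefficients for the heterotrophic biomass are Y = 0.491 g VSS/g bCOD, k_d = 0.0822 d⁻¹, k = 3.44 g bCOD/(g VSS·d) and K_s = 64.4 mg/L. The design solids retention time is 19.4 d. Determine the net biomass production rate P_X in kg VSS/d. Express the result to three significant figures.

For a completely mixed reactor with recycle the Lawrence–McCarty relation gives S = K_s·(1 + k_d·θ_c) / [θ_c·(Y·k − k_d) − 1] = 64.4 × (1 + 0.0822 × 19.4) / [19.4 × (0.491 × 3.44 − 0.0822) − 1] = 167.1 / 30.17 = 5.538 mg/L.
Correct the yield for decay: Y_obs = Y/(1 + k_d θ_c) = 0.491 / (1 + 0.0822 × 19.4) = 0.491 / 2.595 = 0.1892.
ΔS = 2120 − 5.54 = 2114 mg/L, so the substrate removal rate is 466 × 2114/1000 = 985.3 kg bCOD/d.
So the net sludge growth is P_X = 0.1892 × 985.3 = 186.5 kg VSS/d.

P_X ≈ 186 kg VSS/d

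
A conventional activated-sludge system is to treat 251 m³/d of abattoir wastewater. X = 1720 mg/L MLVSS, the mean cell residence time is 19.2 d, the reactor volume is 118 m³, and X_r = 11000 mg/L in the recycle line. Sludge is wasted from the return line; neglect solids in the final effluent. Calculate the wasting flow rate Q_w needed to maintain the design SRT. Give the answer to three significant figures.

θ_c = V·X/(Q_w·X_r) when wasting from the recycle, so Q_w = V·X/(θ_c·X_r) = 118.0 × 1720 / (19.2 × 11000) = 0.9610 m³/d.

Q_w ≈ 0.961 m³/d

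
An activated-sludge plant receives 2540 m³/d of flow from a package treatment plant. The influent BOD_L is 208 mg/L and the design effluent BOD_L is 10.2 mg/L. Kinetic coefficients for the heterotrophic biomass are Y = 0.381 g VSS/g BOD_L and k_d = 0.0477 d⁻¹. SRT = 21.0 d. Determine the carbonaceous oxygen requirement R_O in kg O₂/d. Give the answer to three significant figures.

R_O ≈ 367 kg O₂/d

The observed yield is Y_obs = Y/(1 + k_d·θ_c) = 0.381 / (1 + 0.0477 × 21.0) = 0.381 / 2.002 = 0.1903 g VSS per g BOD_L removed.
Mass of BOD_L removed per day: Q(S₀ − S) = 2540 × 197.8 g/m³ = 502.4 kg/d.
Net sludge production P_X = 0.1903 × 502.4 = 95.63 kg VSS/d.
R_O = Q·(S₀ − S) − 1.42·P_X = 502.4 − 1.42 × 95.63 = 366.6 kg O₂/d.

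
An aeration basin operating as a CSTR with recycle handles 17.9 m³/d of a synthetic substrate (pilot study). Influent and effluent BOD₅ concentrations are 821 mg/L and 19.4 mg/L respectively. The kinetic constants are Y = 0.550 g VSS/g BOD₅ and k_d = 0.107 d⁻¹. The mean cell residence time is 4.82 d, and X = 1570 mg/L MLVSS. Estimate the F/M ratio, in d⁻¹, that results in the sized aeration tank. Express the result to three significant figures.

F/M ≈ 0.586 d⁻¹

Rearranging the biomass balance for a CMAS with decay, V = Y·Q·ΔS·θ_c / [X·(1+k_d θ_c)] = 0.550 × 17.9 × (821 − 19.4) × 4.82 / [1570 × (1 + 0.107 × 4.82)] = 3.8×10^4 / 2380 = 15.98 m³.
F/M = applied load / biomass = Q·S₀/(V·X) = 17.9 × 821 / (15.98 × 1570) = 0.5856 d⁻¹.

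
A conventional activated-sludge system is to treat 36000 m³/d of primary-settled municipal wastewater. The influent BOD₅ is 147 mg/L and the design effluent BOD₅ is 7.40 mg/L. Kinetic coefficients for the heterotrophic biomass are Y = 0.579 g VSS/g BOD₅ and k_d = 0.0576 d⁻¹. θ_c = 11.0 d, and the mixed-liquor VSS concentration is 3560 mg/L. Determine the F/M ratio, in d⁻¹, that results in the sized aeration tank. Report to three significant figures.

F/M ≈ 0.270 d⁻¹

From the SRT design equation V = Y Q (S₀−S) θ_c / [X (1 + k_d θ_c)] = 0.579 × 36000 × (147 − 7.40) × 11.0 / [3560 × (1 + 0.0576 × 11.0)] = 3.2×10^7 / 5816 = 5504 m³.
F/M = Q·S₀ / (V·X) = 36000 × 147 / (5504 × 3560) = 0.2701 g BOD₅·(g VSS·d)⁻¹.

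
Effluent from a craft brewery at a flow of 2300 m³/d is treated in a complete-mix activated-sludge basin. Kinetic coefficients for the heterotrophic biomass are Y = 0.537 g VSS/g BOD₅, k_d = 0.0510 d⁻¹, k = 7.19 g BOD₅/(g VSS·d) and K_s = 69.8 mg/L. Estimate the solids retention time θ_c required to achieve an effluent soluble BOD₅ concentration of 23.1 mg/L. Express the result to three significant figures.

At the target effluent, Y k S/(K_s+S) = 0.537×7.19×23.1/92.90 = 0.9601 d⁻¹.
1/θ_c = 0.9601 − 0.0510 = 0.9091 d⁻¹, so θ_c = 1.100 d.

θ_c ≈ 1.10 d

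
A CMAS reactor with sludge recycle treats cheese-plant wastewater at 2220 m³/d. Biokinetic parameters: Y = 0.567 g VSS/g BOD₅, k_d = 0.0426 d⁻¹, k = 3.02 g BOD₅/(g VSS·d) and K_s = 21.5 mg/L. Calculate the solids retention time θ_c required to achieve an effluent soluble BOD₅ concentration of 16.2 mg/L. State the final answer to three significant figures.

θ_c ≈ 1.44 d

From 1/θ_c = Y·k·S/(K_s + S) − k_d: Y·k·S/(K_s+S) = 0.567 × 3.02 × 16.2 / (21.5 + 16.2) = 0.7358 d⁻¹.
Then 1/θ_c = μ − k_d = 0.7358 − 0.0426 = 0.6932 d⁻¹, giving θ_c = 1.443 d.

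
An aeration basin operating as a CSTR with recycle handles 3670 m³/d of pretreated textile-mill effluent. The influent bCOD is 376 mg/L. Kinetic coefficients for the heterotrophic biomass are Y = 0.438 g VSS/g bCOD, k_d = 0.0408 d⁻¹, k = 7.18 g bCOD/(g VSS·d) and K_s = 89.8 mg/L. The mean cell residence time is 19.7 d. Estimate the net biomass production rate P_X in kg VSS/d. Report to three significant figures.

P_X ≈ 333 kg VSS/d

Effluent substrate depends only on kinetics and SRT: S = K_s(1 + k_d θ_c) / [θ_c(Yk − k_d) − 1] = 89.8 × (1 + 0.0408 × 19.7) / [19.7 × (0.438 × 7.18 − 0.0408) − 1] = 162.0 / 60.15 = 2.693 mg/L.
Y_obs = Y / (1 + k_d θ_c) = 0.438 / (1 + 0.0408 × 19.7) = 0.438 / 1.804 = 0.2428.
Substrate removed = Q·(S₀ − S) = 3670 m³/d × (376 − 2.69) g/m³ = 1.37×10^6 g/d = 1370 kg/d.
Net biomass production P_X = Y_obs × Q·(S₀ − S) = 0.2428 × 1370 = 332.7 kg VSS/d.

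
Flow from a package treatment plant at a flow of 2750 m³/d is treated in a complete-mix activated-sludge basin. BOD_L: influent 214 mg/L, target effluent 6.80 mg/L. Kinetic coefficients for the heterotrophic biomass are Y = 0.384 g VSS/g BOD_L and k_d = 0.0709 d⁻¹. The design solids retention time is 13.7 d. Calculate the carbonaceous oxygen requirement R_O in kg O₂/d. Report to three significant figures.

Y_obs = Y / (1 + k_d θ_c) = 0.384 / (1 + 0.0709 × 13.7) = 0.384 / 1.971 = 0.1948.
Q·(S₀ − S) = 2750 × (214 − 6.80) × 10⁻³ = 569.8 kg/d removed.
Biomass synthesised: P_X = Y_obs × 569.8 = 111.0 kg VSS/d.
Carbonaceous O₂ demand = substrate oxidised − cell-mass equivalent = 569.8 − 1.42 × 111.0 = 412.2 kg O₂/d.

R_O ≈ 412 kg O₂/d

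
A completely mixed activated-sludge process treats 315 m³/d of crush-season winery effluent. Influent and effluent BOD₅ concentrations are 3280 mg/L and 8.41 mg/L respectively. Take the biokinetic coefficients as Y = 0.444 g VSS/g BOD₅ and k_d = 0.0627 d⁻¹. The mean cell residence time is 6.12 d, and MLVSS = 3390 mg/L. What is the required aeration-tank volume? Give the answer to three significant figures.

Steady-state biomass mass balance: V·X·(1 + k_d·θ_c) = Y·Q·(S₀ − S)·θ_c, so V = 0.444 × 315 × (3280 − 8.41) × 6.12 / [3390 × (1 + 0.0627 × 6.12)] = 2.8×10^6 / 4691 = 597.0 m³.

V ≈ 597 m³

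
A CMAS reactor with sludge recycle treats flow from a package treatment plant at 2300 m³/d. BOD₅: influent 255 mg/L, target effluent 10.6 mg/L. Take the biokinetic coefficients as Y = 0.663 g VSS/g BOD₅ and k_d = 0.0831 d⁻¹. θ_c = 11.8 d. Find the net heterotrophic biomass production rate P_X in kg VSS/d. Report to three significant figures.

Observed yield with endogenous decay: Y_obs = Y / (1 + k_d·θ_c) = 0.663 / (1 + 0.0831 × 11.8) = 0.663 / 1.981 = 0.3348 g VSS/g BOD₅.
Substrate removed = Q·(S₀ − S) = 2300 m³/d × (255 − 10.6) g/m³ = 5.62×10^5 g/d = 562.1 kg/d.
Biomass produced: P_X = Y_obs·Q·ΔS = 0.3348 × 562.1 ≈ 188.2 kg VSS/d.

P_X ≈ 188 kg VSS/d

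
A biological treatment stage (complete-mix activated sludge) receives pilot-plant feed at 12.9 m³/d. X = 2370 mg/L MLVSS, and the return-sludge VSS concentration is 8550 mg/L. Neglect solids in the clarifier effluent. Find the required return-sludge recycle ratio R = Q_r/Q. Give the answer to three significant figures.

R ≈ 0.383

Solids balance on the clarifier gives (1+R)X = R·X_r, so R = X/(X_r − X) = 2370 / (8550 − 2370) = 0.3835.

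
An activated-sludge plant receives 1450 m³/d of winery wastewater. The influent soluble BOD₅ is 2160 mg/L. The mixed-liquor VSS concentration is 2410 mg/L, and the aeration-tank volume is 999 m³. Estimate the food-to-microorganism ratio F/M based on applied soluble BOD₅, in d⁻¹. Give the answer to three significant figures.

Food-to-microorganism ratio F/M = Q S₀ / (V X) = 1450 × 2160 / (999.0 × 2410) = 1.301 d⁻¹.

F/M ≈ 1.30 d⁻¹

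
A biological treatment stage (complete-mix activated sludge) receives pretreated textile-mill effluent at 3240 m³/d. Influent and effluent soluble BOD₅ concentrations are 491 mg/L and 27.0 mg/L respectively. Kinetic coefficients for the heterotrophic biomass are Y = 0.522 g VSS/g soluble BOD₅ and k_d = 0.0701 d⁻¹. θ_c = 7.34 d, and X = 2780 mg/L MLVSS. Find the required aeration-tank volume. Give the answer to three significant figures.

From the SRT design equation V = Y Q (S₀−S) θ_c / [X (1 + k_d θ_c)] = 0.522 × 3240 × (491 − 27.0) × 7.34 / [2780 × (1 + 0.0701 × 7.34)] = 5.76×10^6 / 4210 = 1368 m³.

V ≈ 1370 m³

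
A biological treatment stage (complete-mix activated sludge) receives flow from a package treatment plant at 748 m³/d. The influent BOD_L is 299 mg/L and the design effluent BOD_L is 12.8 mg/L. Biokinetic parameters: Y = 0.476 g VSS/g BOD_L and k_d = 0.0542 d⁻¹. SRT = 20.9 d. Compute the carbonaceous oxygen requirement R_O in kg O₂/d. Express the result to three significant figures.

R_O ≈ 146 kg O₂/d

Y_obs = Y / (1 + k_d θ_c) = 0.476 / (1 + 0.0542 × 20.9) = 0.476 / 2.133 = 0.2232.
Substrate removed = Q·(S₀ − S) = 748 m³/d × (299 − 12.8) g/m³ = 2.14×10^5 g/d = 214.1 kg/d.
Biomass synthesised: P_X = Y_obs × 214.1 = 47.78 kg VSS/d.
Carbonaceous O₂ demand = substrate oxidised − cell-mass equivalent = 214.1 − 1.42 × 47.78 = 146.2 kg O₂/d.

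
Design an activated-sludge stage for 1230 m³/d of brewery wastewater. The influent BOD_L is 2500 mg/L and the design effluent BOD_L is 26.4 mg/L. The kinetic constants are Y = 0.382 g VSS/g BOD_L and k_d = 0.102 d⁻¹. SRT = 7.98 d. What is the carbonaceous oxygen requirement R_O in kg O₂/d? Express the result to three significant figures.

R_O ≈ 2130 kg O₂/d

Correct the yield for decay: Y_obs = Y/(1 + k_d θ_c) = 0.382 / (1 + 0.102 × 7.98) = 0.382 / 1.814 = 0.2106.
ΔS = 2500 − 26.4 = 2474 mg/L, so the substrate removal rate is 1230 × 2474/1000 = 3043 kg BOD_L/d.
P_X = Y_obs·Q·(S₀ − S) = 0.2106 × 3043 = 640.7 kg VSS/d.
R_O = Q·(S₀ − S) − 1.42·P_X = 3043 − 1.42 × 640.7 = 2133 kg O₂/d.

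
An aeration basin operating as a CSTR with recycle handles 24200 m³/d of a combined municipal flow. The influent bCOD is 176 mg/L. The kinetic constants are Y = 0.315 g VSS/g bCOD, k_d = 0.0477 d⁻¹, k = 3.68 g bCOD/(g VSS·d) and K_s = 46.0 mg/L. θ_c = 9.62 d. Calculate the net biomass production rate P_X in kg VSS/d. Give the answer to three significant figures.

P_X ≈ 883 kg VSS/d

For a completely mixed reactor with recycle the Lawrence–McCarty relation gives S = K_s·(1 + k_d·θ_c) / [θ_c·(Y·k − k_d) − 1] = 46.0 × (1 + 0.0477 × 9.62) / [9.62 × (0.315 × 3.68 − 0.0477) − 1] = 67.11 / 9.693 = 6.924 mg/L.
The observed yield is Y_obs = Y/(1 + k_d·θ_c) = 0.315 / (1 + 0.0477 × 9.62) = 0.315 / 1.459 = 0.2159 g VSS per g bCOD removed.
Q·(S₀ − S) = 24200 × (176 − 6.92) × 10⁻³ = 4092 kg/d removed.
So the net sludge growth is P_X = 0.2159 × 4092 = 883.5 kg VSS/d.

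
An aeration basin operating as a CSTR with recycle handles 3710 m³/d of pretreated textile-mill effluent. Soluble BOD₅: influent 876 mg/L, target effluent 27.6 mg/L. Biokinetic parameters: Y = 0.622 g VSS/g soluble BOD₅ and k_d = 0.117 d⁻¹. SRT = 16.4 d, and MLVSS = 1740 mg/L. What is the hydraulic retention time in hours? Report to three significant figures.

Rearranging the biomass balance for a CMAS with decay, V = Y·Q·ΔS·θ_c / [X·(1+k_d θ_c)] = 0.622 × 3710 × (876 − 27.6) × 16.4 / [1740 × (1 + 0.117 × 16.4)] = 3.21×10^7 / 5079 = 6322 m³.
τ = V/Q = 6322/3710 = 1.704 d, or 40.90 h.

τ ≈ 40.9 h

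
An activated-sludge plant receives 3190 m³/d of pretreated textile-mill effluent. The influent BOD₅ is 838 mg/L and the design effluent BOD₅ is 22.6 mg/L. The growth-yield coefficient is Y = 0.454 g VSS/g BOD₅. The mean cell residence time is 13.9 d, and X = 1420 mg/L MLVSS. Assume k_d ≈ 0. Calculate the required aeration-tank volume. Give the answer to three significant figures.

V ≈ 11600 m³

With k_d = 0 the design equation reduces to V = Y Q (S₀−S) θ_c / X = 0.454 × 3190 × (838 − 22.6) × 13.9 / 1420 = 11560 m³.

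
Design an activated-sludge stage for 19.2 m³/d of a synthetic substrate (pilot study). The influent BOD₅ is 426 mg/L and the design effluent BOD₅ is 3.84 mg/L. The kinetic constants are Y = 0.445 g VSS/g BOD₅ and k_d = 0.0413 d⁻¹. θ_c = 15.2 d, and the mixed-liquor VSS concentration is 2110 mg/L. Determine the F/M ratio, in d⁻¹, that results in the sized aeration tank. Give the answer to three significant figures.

Steady-state biomass mass balance: V·X·(1 + k_d·θ_c) = Y·Q·(S₀ − S)·θ_c, so V = 0.445 × 19.2 × (426 − 3.84) × 15.2 / [2110 × (1 + 0.0413 × 15.2)] = 5.48×10^4 / 3435 = 15.96 m³.
Food-to-microorganism ratio F/M = Q S₀ / (V X) = 19.2 × 426 / (15.96 × 2110) = 0.2428 d⁻¹.

F/M ≈ 0.243 d⁻¹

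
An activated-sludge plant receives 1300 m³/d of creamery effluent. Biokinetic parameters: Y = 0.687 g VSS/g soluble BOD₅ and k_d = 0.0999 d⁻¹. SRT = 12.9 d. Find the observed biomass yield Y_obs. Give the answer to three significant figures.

Correct the yield for decay: Y_obs = Y/(1 + k_d θ_c) = 0.687 / (1 + 0.0999 × 12.9) = 0.687 / 2.289 = 0.3002.

Y_obs ≈ 0.300 g VSS/g soluble BOD₅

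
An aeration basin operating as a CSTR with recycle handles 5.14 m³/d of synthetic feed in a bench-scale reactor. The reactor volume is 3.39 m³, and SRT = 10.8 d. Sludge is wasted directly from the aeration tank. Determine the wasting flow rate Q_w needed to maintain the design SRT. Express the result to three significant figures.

Q_w ≈ 0.314 m³/d

Wasting from the aeration tank: Q_w = V / θ_c = 3.390 / 10.8 = 0.3139 m³/d.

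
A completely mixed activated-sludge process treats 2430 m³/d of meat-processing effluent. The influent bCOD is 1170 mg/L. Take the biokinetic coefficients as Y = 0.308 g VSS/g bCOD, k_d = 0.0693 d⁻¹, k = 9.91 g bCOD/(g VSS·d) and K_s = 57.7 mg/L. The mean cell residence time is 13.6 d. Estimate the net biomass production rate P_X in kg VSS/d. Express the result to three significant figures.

For a completely mixed reactor with recycle the Lawrence–McCarty relation gives S = K_s·(1 + k_d·θ_c) / [θ_c·(Y·k − k_d) − 1] = 57.7 × (1 + 0.0693 × 13.6) / [13.6 × (0.308 × 9.91 − 0.0693) − 1] = 112.1 / 39.57 = 2.833 mg/L.
Correct the yield for decay: Y_obs = Y/(1 + k_d θ_c) = 0.308 / (1 + 0.0693 × 13.6) = 0.308 / 1.942 = 0.1586.
Q·(S₀ − S) = 2430 × (1170 − 2.83) × 10⁻³ = 2836 kg/d removed.
Net biomass production P_X = Y_obs × Q·(S₀ − S) = 0.1586 × 2836 = 449.7 kg VSS/d.

P_X ≈ 450 kg VSS/d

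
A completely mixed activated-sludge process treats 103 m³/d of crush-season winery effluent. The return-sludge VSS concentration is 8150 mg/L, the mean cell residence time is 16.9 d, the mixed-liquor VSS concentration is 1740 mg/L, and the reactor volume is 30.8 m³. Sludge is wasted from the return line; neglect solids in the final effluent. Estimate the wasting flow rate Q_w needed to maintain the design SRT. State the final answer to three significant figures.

Q_w ≈ 0.389 m³/d

Wasting from the return line (neglecting effluent solids): Q_w = V·X / (θ_c·X_r) = 30.80 × 1740 / (16.9 × 8150) = 0.3891 m³/d.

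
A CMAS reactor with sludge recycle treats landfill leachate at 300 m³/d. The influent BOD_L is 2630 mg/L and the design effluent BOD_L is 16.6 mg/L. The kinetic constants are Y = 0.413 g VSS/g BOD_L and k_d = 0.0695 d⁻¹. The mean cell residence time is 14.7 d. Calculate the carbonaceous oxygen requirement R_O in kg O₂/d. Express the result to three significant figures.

Observed yield with endogenous decay: Y_obs = Y / (1 + k_d·θ_c) = 0.413 / (1 + 0.0695 × 14.7) = 0.413 / 2.022 = 0.2043 g VSS/g BOD_L.
Mass of BOD_L removed per day: Q(S₀ − S) = 300 × 2613 g/m³ = 784.0 kg/d.
Net sludge production P_X = 0.2043 × 784.0 = 160.2 kg VSS/d.
R_O = Q·ΔS − 1.42 P_X = 784.0 − 227.4 = 556.6 kg O₂/d.

R_O ≈ 557 kg O₂/d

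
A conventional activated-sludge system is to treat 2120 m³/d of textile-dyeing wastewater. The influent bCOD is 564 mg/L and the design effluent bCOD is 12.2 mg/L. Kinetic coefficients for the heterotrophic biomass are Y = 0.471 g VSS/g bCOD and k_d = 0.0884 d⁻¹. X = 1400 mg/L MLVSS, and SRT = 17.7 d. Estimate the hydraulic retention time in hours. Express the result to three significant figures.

τ ≈ 30.7 h

Steady-state biomass mass balance: V·X·(1 + k_d·θ_c) = Y·Q·(S₀ − S)·θ_c, so V = 0.471 × 2120 × (564 − 12.2) × 17.7 / [1400 × (1 + 0.0884 × 17.7)] = 9.75×10^6 / 3591 = 2716 m³.
HRT = V/Q = 2716 m³ / 2120 m³·d⁻¹ = 1.281 d × 24 = 30.75 h.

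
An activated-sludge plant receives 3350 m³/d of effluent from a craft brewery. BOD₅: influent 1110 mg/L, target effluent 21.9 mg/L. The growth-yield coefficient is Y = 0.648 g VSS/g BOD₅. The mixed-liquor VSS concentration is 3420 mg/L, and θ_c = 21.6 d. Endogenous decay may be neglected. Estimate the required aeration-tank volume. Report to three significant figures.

With k_d = 0 the design equation reduces to V = Y Q (S₀−S) θ_c / X = 0.648 × 3350 × (1110 − 21.9) × 21.6 / 3420 = 14918 m³.

V ≈ 14900 m³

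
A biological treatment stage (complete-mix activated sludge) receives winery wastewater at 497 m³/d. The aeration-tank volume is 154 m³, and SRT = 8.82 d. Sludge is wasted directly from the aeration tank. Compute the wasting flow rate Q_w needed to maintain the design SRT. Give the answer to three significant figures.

Q_w ≈ 17.5 m³/d

Wasting from the aeration tank: Q_w = V / θ_c = 154.0 / 8.82 = 17.46 m³/d.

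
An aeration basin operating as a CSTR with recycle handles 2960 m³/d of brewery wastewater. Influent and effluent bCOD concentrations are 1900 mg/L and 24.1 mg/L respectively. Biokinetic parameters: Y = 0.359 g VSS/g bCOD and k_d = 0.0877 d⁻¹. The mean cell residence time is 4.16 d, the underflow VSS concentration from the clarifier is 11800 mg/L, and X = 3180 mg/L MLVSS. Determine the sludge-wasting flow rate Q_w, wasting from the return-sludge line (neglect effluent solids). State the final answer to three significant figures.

From the SRT design equation V = Y Q (S₀−S) θ_c / [X (1 + k_d θ_c)] = 0.359 × 2960 × (1900 − 24.1) × 4.16 / [3180 × (1 + 0.0877 × 4.16)] = 8.29×10^6 / 4340 = 1911 m³.
Q_w = (V·X)/(θ_c X_r) = 1911 × 3180 / (4.16 × 11800) = 123.8 m³/d.

Q_w ≈ 124 m³/d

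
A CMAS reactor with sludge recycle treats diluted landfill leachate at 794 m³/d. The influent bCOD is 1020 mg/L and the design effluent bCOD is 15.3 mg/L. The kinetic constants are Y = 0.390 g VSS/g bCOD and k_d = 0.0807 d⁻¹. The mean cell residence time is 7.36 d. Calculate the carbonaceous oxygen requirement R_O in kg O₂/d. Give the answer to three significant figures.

Observed yield with endogenous decay: Y_obs = Y / (1 + k_d·θ_c) = 0.390 / (1 + 0.0807 × 7.36) = 0.390 / 1.594 = 0.2447 g VSS/g bCOD.
Substrate removed = Q·(S₀ − S) = 794 m³/d × (1020 − 15.3) g/m³ = 7.98×10^5 g/d = 797.7 kg/d.
P_X = Y_obs·Q·(S₀ − S) = 0.2447 × 797.7 = 195.2 kg VSS/d.
Carbonaceous O₂ demand = substrate oxidised − cell-mass equivalent = 797.7 − 1.42 × 195.2 = 520.6 kg O₂/d.

R_O ≈ 521 kg O₂/d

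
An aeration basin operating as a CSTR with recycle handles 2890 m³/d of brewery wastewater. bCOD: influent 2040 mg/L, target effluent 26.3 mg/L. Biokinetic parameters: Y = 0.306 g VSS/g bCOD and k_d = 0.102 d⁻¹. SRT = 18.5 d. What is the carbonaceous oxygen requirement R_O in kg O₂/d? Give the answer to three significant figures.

Y_obs = Y / (1 + k_d θ_c) = 0.306 / (1 + 0.102 × 18.5) = 0.306 / 2.887 = 0.1060.
Mass of bCOD removed per day: Q(S₀ − S) = 2890 × 2014 g/m³ = 5820 kg/d.
Biomass synthesised: P_X = Y_obs × 5820 = 616.8 kg VSS/d.
R_O = Q·ΔS − 1.42 P_X = 5820 − 875.9 = 4944 kg O₂/d.

R_O ≈ 4940 kg O₂/d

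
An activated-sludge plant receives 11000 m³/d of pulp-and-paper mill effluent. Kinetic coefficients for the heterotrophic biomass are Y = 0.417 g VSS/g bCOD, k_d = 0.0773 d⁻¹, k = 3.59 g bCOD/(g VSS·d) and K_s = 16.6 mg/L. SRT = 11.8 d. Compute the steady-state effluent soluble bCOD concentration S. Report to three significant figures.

S ≈ 2.01 mg/L

For a completely mixed reactor with recycle the Lawrence–McCarty relation gives S = K_s·(1 + k_d·θ_c) / [θ_c·(Y·k − k_d) − 1] = 16.6 × (1 + 0.0773 × 11.8) / [11.8 × (0.417 × 3.59 − 0.0773) − 1] = 31.74 / 15.75 = 2.015 mg/L.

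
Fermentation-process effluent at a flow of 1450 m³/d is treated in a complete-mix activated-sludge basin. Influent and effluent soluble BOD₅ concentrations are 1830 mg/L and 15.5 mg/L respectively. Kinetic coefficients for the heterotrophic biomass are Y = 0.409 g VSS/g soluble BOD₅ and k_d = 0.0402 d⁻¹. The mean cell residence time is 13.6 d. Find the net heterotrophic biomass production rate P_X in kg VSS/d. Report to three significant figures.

The observed yield is Y_obs = Y/(1 + k_d·θ_c) = 0.409 / (1 + 0.0402 × 13.6) = 0.409 / 1.547 = 0.2644 g VSS per g soluble BOD₅ removed.
Substrate removed = Q·(S₀ − S) = 1450 m³/d × (1830 − 15.5) g/m³ = 2.63×10^6 g/d = 2631 kg/d.
So the net sludge growth is P_X = 0.2644 × 2631 = 695.7 kg VSS/d.

P_X ≈ 696 kg VSS/d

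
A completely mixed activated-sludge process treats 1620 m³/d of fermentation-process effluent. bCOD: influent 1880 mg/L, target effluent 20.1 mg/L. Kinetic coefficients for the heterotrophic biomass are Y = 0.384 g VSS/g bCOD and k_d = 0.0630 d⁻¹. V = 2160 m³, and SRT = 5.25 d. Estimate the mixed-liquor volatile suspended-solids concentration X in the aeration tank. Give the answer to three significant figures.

X ≈ 2110 mg/L

Solving the biomass balance for X: X = Y Q (S₀−S) θ_c / [V (1+k_d θ_c)] = 0.384 × 1620 × (1880 − 20.1) × 5.25 / [2160 × (1 + 0.0630 × 5.25)] = 2113 mg/L.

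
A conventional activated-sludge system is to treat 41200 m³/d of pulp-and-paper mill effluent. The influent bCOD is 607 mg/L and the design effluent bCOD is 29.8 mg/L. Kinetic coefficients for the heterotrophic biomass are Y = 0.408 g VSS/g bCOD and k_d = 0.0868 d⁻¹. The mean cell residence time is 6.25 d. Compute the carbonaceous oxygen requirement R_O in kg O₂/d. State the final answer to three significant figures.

The observed yield is Y_obs = Y/(1 + k_d·θ_c) = 0.408 / (1 + 0.0868 × 6.25) = 0.408 / 1.542 = 0.2645 g VSS per g bCOD removed.
Substrate removed = Q·(S₀ − S) = 41200 m³/d × (607 − 29.8) g/m³ = 2.38×10^7 g/d = 23781 kg/d.
Net sludge production P_X = 0.2645 × 23781 = 6290 kg VSS/d.
R_O = Q·ΔS − 1.42 P_X = 23781 − 8932 = 14849 kg O₂/d.

R_O ≈ 14800 kg O₂/d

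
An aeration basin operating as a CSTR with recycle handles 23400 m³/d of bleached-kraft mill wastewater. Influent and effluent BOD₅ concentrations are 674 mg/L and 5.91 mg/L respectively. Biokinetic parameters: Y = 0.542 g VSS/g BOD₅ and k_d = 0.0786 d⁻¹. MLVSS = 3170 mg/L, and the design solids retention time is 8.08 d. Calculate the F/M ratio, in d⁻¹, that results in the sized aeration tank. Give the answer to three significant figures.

Rearranging the biomass balance for a CMAS with decay, V = Y·Q·ΔS·θ_c / [X·(1+k_d θ_c)] = 0.542 × 23400 × (674 − 5.91) × 8.08 / [3170 × (1 + 0.0786 × 8.08)] = 6.85×10^7 / 5183 = 13209 m³.
F/M = applied load / biomass = Q·S₀/(V·X) = 23400 × 674 / (13209 × 3170) = 0.3767 d⁻¹.

F/M ≈ 0.377 d⁻¹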